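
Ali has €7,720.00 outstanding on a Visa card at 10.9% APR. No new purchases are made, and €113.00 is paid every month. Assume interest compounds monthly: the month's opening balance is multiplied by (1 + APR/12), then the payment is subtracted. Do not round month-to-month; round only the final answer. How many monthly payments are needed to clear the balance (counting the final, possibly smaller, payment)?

108 payments

Monthly rate r = 10.9%/12 = 0.908333% = 0.00908333.
Recurrence: B ← B·(1+r) − €113.00.
Month 1: interest €70.12; balance after payment €7,677.12.
Month 2: interest €69.73; balance after payment €7,633.86.
Closed form: n = −ln(1 − rB₀/P)/ln(1+r) = −ln(0.37944)/ln(1.00908) ≈ 107.169, so the balance reaches zero during payment 108.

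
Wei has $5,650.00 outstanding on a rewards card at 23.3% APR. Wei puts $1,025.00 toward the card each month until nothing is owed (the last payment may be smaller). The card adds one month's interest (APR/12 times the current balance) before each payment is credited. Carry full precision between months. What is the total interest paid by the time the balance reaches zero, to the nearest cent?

$384.64

Monthly rate r = 23.3%/12 = 1.94167% = 0.0194167.
Payoff takes n = ⌈−ln(1 − rB₀/P)/ln(1+r)⌉ = ⌈5.886⌉ = 6 payments; the last is $909.64.
Total paid = 5·$1,025.00 + $909.64 = $6,034.64.
Total interest = total paid − principal = $6,034.64 − $5,650.00 = $384.64.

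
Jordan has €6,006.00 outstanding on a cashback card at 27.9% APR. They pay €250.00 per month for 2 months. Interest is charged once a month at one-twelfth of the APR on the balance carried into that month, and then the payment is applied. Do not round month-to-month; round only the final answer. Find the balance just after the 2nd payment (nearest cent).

€5,782.71

Monthly rate r = 27.9%/12 = 2.325% = 0.02325.
Each month: B ← B·(1+r) − €250.00.
Month 1: interest €139.64; balance after payment €5,895.64.
Month 2: interest €137.07; balance after payment €5,782.71.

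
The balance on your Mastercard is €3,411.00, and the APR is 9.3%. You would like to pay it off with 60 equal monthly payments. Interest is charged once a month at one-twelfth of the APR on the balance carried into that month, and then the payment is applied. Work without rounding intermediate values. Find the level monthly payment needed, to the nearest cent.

€71.30

Monthly rate r = 9.3%/12 = 0.775% = 0.00775.
Level-payment amortization: P = B₀·r / (1 − (1+r)^(−n)) = 3411.00·0.00775 / (1 − 1.00775^(−60)).
Denominator 1 − (1+r)^(−60) = 0.370737878.
P = 26.4353 / 0.370737878 ≈ 71.30.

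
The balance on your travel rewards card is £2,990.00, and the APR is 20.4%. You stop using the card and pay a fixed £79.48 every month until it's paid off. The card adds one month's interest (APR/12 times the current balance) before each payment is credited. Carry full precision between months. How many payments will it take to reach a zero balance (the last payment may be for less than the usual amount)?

Monthly rate r = 20.4%/12 = 1.7% = 0.017.
Recurrence: B ← B·(1+r) − £79.48.
Month 1: interest £50.83; balance after payment £2,961.35.
Month 2: interest £50.34; balance after payment £2,932.21.
Closed form: n = −ln(1 − rB₀/P)/ln(1+r) = −ln(0.36047)/ln(1.017) ≈ 60.529, so the balance reaches zero during payment 61.

61 months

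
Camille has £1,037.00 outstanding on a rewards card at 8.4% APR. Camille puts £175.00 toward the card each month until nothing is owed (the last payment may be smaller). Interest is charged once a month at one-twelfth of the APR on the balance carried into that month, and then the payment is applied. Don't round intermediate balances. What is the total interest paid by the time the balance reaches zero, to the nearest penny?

£25.87

Monthly rate r = 8.4%/12 = 0.7% = 0.007.
Payoff takes n = ⌈−ln(1 − rB₀/P)/ln(1+r)⌉ = ⌈6.073⌉ = 7 payments; the last is £12.87.
Total paid = 6·£175.00 + £12.87 = £1,062.87.
Total interest = total paid − principal = £1,062.87 − £1,037.00 = £25.87.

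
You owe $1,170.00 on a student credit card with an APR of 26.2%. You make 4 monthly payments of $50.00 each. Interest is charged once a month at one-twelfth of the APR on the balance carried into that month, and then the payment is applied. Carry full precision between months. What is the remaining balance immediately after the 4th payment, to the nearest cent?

Monthly rate r = 26.2%/12 = 2.18333% = 0.0218333.
Each month: B ← B·(1+r) − $50.00.
Month 1: interest $25.54; balance after payment $1,145.55.
Month 2: interest $25.01; balance after payment $1,120.56.
Month 3: interest $24.47; balance after payment $1,095.02.
Month 4: interest $23.91; balance after payment $1,068.93.

$1,068.93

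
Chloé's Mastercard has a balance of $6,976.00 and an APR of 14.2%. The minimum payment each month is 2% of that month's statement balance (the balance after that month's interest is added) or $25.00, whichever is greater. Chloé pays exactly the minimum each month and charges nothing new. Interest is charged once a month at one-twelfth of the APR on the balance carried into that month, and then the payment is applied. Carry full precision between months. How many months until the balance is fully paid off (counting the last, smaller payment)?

280 months

Monthly rate r = 14.2%/12 = 1.18333% = 0.0118333.
While 2% of the post-interest balance exceeds $25.00, each month B ← (B·(1+r))·(1 − 0.02), i.e. B shrinks by the factor (1+r)·0.98 = 0.9916.
This holds for months 1–206. Entering month 207 the balance is $1,226.39; 2% of the post-interest balance is now below $25.00, so the flat $25.00 minimum applies from here.
From month 207 a fixed $25.00 at rate r clears $1,226.39 in 74 more payments. Total: 206 + 74 = 280 months.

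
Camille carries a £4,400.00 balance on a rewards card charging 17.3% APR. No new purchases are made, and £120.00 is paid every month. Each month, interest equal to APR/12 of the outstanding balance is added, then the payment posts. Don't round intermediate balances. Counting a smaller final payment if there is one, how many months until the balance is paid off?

53 payments

Monthly rate r = 17.3%/12 = 1.44167% = 0.0144167.
Recurrence: B ← B·(1+r) − £120.00.
Month 1: interest £63.43; balance after payment £4,343.43.
Month 2: interest £62.62; balance after payment £4,286.05.
Closed form: n = −ln(1 − rB₀/P)/ln(1+r) = −ln(0.47139)/ln(1.01442) ≈ 52.542, so the balance reaches zero during payment 53.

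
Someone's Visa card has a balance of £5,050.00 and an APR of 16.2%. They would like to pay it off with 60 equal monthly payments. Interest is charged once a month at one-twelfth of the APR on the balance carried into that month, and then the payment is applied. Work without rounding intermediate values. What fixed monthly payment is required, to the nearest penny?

£123.34

Monthly rate r = 16.2%/12 = 1.35% = 0.0135.
Level-payment amortization: P = B₀·r / (1 − (1+r)^(−n)) = 5050.00·0.0135 / (1 − 1.0135^(−60)).
Denominator 1 − (1+r)^(−60) = 0.5527248.
P = 68.175 / 0.5527248 ≈ 123.34.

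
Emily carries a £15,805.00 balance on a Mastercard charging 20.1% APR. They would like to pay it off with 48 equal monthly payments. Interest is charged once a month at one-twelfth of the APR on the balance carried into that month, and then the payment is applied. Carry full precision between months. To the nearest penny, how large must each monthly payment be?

Monthly rate r = 20.1%/12 = 1.675% = 0.01675.
Level-payment amortization: P = B₀·r / (1 − (1+r)^(−n)) = 15805.00·0.01675 / (1 − 1.01675^(−48)).
Denominator 1 − (1+r)^(−48) = 0.549474572.
P = 264.734 / 0.549474572 ≈ 481.79.

£481.79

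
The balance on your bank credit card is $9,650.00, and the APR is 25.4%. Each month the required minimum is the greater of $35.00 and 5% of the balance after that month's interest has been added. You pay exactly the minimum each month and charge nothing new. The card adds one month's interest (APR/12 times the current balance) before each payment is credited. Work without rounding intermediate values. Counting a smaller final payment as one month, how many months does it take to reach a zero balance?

Monthly rate r = 25.4%/12 = 2.11667% = 0.0211667.
While 5% of the post-interest balance exceeds $35.00, each month B ← (B·(1+r))·(1 − 0.05), i.e. B shrinks by the factor (1+r)·0.95 = 0.97011.
This holds for months 1–88. Entering month 89 the balance is $667.89; 5% of the post-interest balance is now below $35.00, so the flat $35.00 minimum applies from here.
From month 89 a fixed $35.00 at rate r clears $667.89 in 25 more payments. Total: 88 + 25 = 113 months.

113 months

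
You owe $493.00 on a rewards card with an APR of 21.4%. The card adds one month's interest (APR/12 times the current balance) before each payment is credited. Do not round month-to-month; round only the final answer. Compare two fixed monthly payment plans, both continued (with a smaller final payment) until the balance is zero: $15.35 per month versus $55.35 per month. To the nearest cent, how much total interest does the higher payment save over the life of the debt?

Monthly rate r = 21.4%/12 = 1.78333% = 0.0178333.
At $15.35/mo: n = ⌈−ln(1 − rB₀/P)/ln(1+r)⌉ = 49 payments (last $1.70); total interest = total paid − $493.00 = $245.50.
At $55.35/mo: 10 payments (last $43.57); total interest $48.72.
Interest saved = $245.50 − $48.72 = $196.78.

$196.78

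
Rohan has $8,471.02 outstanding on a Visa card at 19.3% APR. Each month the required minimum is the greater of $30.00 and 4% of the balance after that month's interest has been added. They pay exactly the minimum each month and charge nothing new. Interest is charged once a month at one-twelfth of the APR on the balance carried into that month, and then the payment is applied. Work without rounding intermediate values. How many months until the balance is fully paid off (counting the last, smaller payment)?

Monthly rate r = 19.3%/12 = 1.60833% = 0.0160833.
While 4% of the post-interest balance exceeds $30.00, each month B ← (B·(1+r))·(1 − 0.04), i.e. B shrinks by the factor (1+r)·0.96 = 0.97544.
This holds for months 1–99. Entering month 100 the balance is $722.42; 4% of the post-interest balance is now below $30.00, so the flat $30.00 minimum applies from here.
From month 100 a fixed $30.00 at rate r clears $722.42 in 31 more payments. Total: 99 + 31 = 130 months.

130 months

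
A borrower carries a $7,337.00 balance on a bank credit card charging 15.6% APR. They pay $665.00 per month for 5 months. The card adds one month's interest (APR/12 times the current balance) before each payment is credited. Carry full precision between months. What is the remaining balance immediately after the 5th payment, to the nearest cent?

$4,413.89

Monthly rate r = 15.6%/12 = 1.3% = 0.013.
Each month: B ← B·(1+r) − $665.00.
Month 1: interest $95.38; balance after payment $6,767.38.
Month 2: interest $87.98; balance after payment $6,190.36.
Month 3: interest $80.47; balance after payment $5,605.83.
Month 4: interest $72.88; balance after payment $5,013.71.
Month 5: interest $65.18; balance after payment $4,413.89.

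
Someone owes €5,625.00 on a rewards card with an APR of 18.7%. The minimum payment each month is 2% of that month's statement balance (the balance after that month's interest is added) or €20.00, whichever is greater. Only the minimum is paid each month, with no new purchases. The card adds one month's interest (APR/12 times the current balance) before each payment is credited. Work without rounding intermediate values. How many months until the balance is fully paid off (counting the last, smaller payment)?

462 months

Monthly rate r = 18.7%/12 = 1.55833% = 0.0155833.
While 2% of the post-interest balance exceeds €20.00, each month B ← (B·(1+r))·(1 − 0.02), i.e. B shrinks by the factor (1+r)·0.98 = 0.99527.
This holds for months 1–368. Entering month 369 the balance is €983.21; 2% of the post-interest balance is now below €20.00, so the flat €20.00 minimum applies from here.
From month 369 a fixed €20.00 at rate r clears €983.21 in 94 more payments. Total: 368 + 94 = 462 months.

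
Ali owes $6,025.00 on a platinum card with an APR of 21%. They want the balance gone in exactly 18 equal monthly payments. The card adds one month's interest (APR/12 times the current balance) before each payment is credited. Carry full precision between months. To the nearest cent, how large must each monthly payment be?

Monthly rate r = 21%/12 = 1.75% = 0.0175.
Level-payment amortization: P = B₀·r / (1 − (1+r)^(−n)) = 6025.00·0.0175 / (1 − 1.0175^(−18)).
Denominator 1 − (1+r)^(−18) = 0.268220098.
P = 105.438 / 0.268220098 ≈ 393.10.

$393.10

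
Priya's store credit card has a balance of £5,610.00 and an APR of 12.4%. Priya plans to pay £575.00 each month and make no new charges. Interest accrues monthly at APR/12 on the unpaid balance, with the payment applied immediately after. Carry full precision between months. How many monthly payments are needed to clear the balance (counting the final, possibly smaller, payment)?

Monthly rate r = 12.4%/12 = 1.03333% = 0.0103333.
Recurrence: B ← B·(1+r) − £575.00.
Month 1: interest £57.97; balance after payment £5,092.97.
Month 2: interest £52.63; balance after payment £4,570.60.
Closed form: n = −ln(1 − rB₀/P)/ln(1+r) = −ln(0.89918)/ln(1.01033) ≈ 10.337, so the balance reaches zero during payment 11.

11 months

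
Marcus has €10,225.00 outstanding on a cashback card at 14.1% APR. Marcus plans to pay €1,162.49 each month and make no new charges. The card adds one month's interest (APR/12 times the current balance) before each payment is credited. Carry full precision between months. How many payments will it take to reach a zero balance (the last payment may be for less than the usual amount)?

10 months

Monthly rate r = 14.1%/12 = 1.175% = 0.01175.
Recurrence: B ← B·(1+r) − €1,162.49.
Month 1: interest €120.14; balance after payment €9,182.65.
Month 2: interest €107.90; balance after payment €8,128.06.
Closed form: n = −ln(1 − rB₀/P)/ln(1+r) = −ln(0.89665)/ln(1.01175) ≈ 9.339, so the balance reaches zero during payment 10.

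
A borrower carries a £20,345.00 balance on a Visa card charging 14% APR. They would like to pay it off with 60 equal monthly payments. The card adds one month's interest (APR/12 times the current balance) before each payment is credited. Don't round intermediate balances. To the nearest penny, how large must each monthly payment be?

Monthly rate r = 14%/12 = 1.16667% = 0.0116667.
Level-payment amortization: P = B₀·r / (1 − (1+r)^(−n)) = 20345.00·0.0116667 / (1 − 1.01167^(−60)).
Denominator 1 − (1+r)^(−60) = 0.501398525.
P = 237.358 / 0.501398525 ≈ 473.39.

£473.39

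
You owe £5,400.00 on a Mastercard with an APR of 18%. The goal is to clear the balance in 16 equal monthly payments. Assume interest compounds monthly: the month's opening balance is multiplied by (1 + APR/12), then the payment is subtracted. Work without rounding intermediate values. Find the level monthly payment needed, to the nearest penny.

Monthly rate r = 18%/12 = 1.5% = 0.015.
Level-payment amortization: P = B₀·r / (1 − (1+r)^(−n)) = 5400.00·0.015 / (1 − 1.015^(−16)).
Denominator 1 − (1+r)^(−16) = 0.211968961.
P = 81 / 0.211968961 ≈ 382.13.

£382.13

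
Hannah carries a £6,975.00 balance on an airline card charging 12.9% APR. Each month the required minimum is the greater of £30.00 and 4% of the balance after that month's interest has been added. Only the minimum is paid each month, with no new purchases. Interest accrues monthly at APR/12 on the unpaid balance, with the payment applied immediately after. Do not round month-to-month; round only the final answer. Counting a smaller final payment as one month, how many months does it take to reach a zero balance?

Monthly rate r = 12.9%/12 = 1.075% = 0.01075.
While 4% of the post-interest balance exceeds £30.00, each month B ← (B·(1+r))·(1 − 0.04), i.e. B shrinks by the factor (1+r)·0.96 = 0.97032.
This holds for months 1–75. Entering month 76 the balance is £728.06; 4% of the post-interest balance is now below £30.00, so the flat £30.00 minimum applies from here.
From month 76 a fixed £30.00 at rate r clears £728.06 in 29 more payments. Total: 75 + 29 = 104 months.

104 months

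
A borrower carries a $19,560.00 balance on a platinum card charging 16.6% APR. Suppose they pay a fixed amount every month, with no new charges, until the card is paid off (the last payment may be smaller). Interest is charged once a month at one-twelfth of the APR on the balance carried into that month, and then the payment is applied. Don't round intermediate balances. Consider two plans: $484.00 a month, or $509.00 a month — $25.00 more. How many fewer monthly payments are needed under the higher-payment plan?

4 fewer payments

Monthly rate r = 16.6%/12 = 1.38333% = 0.0138333.
At $484.00/mo: n = ⌈−ln(1 − rB₀/P)/ln(1+r)⌉ = 60 payments (last $291.43); total interest = total paid − $19,560.00 = $9,287.43.
At $509.00/mo: 56 payments (last $104.13); total interest $8,539.13.
Payments saved = 60 − 56 = 4.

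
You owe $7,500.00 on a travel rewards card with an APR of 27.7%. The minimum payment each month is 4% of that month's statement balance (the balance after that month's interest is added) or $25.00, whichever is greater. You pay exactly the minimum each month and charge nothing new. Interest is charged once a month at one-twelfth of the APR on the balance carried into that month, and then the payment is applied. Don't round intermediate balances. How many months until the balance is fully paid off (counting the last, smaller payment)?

176 months

Monthly rate r = 27.7%/12 = 2.30833% = 0.0230833.
While 4% of the post-interest balance exceeds $25.00, each month B ← (B·(1+r))·(1 − 0.04), i.e. B shrinks by the factor (1+r)·0.96 = 0.98216.
This holds for months 1–140. Entering month 141 the balance is $603.36; 4% of the post-interest balance is now below $25.00, so the flat $25.00 minimum applies from here.
From month 141 a fixed $25.00 at rate r clears $603.36 in 36 more payments. Total: 140 + 36 = 176 months.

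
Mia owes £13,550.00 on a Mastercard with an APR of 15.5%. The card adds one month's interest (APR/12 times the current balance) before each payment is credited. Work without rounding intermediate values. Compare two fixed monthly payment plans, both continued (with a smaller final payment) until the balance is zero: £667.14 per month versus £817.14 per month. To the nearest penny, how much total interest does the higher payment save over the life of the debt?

£470.31

Monthly rate r = 15.5%/12 = 1.29167% = 0.0129167.
At £667.14/mo: n = ⌈−ln(1 − rB₀/P)/ln(1+r)⌉ = 24 payments (last £473.82); total interest = total paid − £13,550.00 = £2,268.04.
At £817.14/mo: 19 payments (last £639.21); total interest £1,797.73.
Interest saved = £2,268.04 − £1,797.73 = £470.31.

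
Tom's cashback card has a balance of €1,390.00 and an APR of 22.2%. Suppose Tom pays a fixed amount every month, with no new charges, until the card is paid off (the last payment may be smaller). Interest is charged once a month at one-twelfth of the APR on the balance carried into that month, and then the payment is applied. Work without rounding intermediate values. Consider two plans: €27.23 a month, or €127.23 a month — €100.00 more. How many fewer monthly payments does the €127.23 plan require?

145 fewer payments

Monthly rate r = 22.2%/12 = 1.85% = 0.0185.
At €27.23/mo: n = ⌈−ln(1 − rB₀/P)/ln(1+r)⌉ = 158 payments (last €16.32); total interest = total paid − €1,390.00 = €2,901.43.
At €127.23/mo: 13 payments (last €40.64); total interest €177.40.
Payments saved = 158 − 13 = 145.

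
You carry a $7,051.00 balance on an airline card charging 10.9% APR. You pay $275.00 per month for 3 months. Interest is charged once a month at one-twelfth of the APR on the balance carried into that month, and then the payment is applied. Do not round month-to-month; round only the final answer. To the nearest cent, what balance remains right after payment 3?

Monthly rate r = 10.9%/12 = 0.908333% = 0.00908333.
Each month: B ← B·(1+r) − $275.00.
Month 1: interest $64.05; balance after payment $6,840.05.
Month 2: interest $62.13; balance after payment $6,627.18.
Month 3: interest $60.20; balance after payment $6,412.37.

$6,412.37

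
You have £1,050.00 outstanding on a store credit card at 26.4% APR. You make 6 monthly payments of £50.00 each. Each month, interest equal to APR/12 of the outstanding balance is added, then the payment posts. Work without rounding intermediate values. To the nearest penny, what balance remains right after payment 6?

£879.46

Monthly rate r = 26.4%/12 = 2.2% = 0.022.
Each month: B ← B·(1+r) − £50.00.
Month 1: interest £23.10; balance after payment £1,023.10.
Month 2: interest £22.51; balance after payment £995.61.
Month 3: interest £21.90; balance after payment £967.51.
Month 4: interest £21.29; balance after payment £938.80.
Month 5: interest £20.65; balance after payment £909.45.
Month 6: interest £20.01; balance after payment £879.46.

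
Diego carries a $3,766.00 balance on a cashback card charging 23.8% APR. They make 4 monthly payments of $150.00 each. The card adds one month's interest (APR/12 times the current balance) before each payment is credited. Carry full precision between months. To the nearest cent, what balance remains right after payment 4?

Monthly rate r = 23.8%/12 = 1.98333% = 0.0198333.
Each month: B ← B·(1+r) − $150.00.
Month 1: interest $74.69; balance after payment $3,690.69.
Month 2: interest $73.20; balance after payment $3,613.89.
Month 3: interest $71.68; balance after payment $3,535.57.
Month 4: interest $70.12; balance after payment $3,455.69.

$3,455.69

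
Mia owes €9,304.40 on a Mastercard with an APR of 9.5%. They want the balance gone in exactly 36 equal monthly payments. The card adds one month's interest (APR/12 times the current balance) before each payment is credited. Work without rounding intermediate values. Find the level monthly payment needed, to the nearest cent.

Monthly rate r = 9.5%/12 = 0.791667% = 0.00791667.
Level-payment amortization: P = B₀·r / (1 − (1+r)^(−n)) = 9304.40·0.00791667 / (1 − 1.00792^(−36)).
Denominator 1 − (1+r)^(−36) = 0.247141357.
P = 73.6598 / 0.247141357 ≈ 298.05.

€298.05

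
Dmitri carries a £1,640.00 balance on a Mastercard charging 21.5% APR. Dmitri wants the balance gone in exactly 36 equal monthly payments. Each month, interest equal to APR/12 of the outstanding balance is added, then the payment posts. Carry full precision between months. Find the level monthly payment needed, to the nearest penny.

£62.21

Monthly rate r = 21.5%/12 = 1.79167% = 0.0179167.
Level-payment amortization: P = B₀·r / (1 − (1+r)^(−n)) = 1640.00·0.0179167 / (1 − 1.01792^(−36)).
Denominator 1 − (1+r)^(−36) = 0.472333053.
P = 29.3833 / 0.472333053 ≈ 62.21.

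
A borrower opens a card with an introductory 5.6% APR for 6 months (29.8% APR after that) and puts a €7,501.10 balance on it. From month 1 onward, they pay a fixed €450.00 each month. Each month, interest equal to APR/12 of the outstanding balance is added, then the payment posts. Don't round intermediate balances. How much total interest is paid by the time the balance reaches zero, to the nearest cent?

Promo months 1–6 at r₀ = 5.6%/12 = 0.00466667; months 7+ at r₁ = 29.8%/12 = 0.0248333.
After month 6: iterate B ← B·(1+r₀) − €450.00 for 6 months → €4,981.90.
Then at r₁ with €450.00/mo: n₂ = −ln(1 − r₁·B/P)/ln(1+r₁) ≈ 13.11 → 14 more payments.
Total paid = 19·€450.00 + €48.09 = €8,598.09; interest = €8,598.09 − €7,501.10 = €1,096.99.

€1,096.99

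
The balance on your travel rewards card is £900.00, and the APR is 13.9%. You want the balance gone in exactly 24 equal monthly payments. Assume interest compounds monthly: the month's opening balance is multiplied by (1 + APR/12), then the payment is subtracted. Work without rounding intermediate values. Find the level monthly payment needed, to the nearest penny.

£43.17

Monthly rate r = 13.9%/12 = 1.15833% = 0.0115833.
Level-payment amortization: P = B₀·r / (1 − (1+r)^(−n)) = 900.00·0.0115833 / (1 − 1.01158^(−24)).
Denominator 1 − (1+r)^(−24) = 0.241492235.
P = 10.425 / 0.241492235 ≈ 43.17.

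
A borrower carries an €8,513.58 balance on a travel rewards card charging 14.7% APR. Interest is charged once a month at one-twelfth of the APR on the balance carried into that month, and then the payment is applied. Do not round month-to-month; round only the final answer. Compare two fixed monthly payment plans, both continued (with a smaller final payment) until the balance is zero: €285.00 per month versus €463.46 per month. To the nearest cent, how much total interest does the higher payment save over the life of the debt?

€961.03

Monthly rate r = 14.7%/12 = 1.225% = 0.01225.
At €285.00/mo: n = ⌈−ln(1 − rB₀/P)/ln(1+r)⌉ = 38 payments (last €119.96); total interest = total paid − €8,513.58 = €2,151.38.
At €463.46/mo: 21 payments (last €434.73); total interest €1,190.35.
Interest saved = €2,151.38 − €1,190.35 = €961.03.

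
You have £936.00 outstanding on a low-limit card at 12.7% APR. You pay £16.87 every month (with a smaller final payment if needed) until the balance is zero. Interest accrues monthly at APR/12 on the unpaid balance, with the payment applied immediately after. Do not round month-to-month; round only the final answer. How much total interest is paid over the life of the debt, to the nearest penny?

£481.81

Monthly rate r = 12.7%/12 = 1.05833% = 0.0105833.
Payoff takes n = ⌈−ln(1 − rB₀/P)/ln(1+r)⌉ = ⌈84.043⌉ = 85 payments; the last is £0.73.
Total paid = 84·£16.87 + £0.73 = £1,417.81.
Total interest = total paid − principal = £1,417.81 − £936.00 = £481.81.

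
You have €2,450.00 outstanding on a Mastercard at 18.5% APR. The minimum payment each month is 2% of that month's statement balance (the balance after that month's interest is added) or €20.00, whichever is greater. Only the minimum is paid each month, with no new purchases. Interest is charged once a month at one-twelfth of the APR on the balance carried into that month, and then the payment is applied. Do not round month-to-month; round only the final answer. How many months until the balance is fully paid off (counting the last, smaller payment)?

Monthly rate r = 18.5%/12 = 1.54167% = 0.0154167.
While 2% of the post-interest balance exceeds €20.00, each month B ← (B·(1+r))·(1 − 0.02), i.e. B shrinks by the factor (1+r)·0.98 = 0.99511.
This holds for months 1–186. Entering month 187 the balance is €984.13; 2% of the post-interest balance is now below €20.00, so the flat €20.00 minimum applies from here.
From month 187 a fixed €20.00 at rate r clears €984.13 in 93 more payments. Total: 186 + 93 = 279 months.

279 months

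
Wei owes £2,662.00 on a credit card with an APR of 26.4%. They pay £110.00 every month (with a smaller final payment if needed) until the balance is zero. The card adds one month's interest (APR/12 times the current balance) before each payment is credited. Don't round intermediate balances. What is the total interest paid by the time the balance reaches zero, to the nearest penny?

Monthly rate r = 26.4%/12 = 2.2% = 0.022.
Payoff takes n = ⌈−ln(1 − rB₀/P)/ln(1+r)⌉ = ⌈34.931⌉ = 35 payments; the last is £102.44.
Total paid = 34·£110.00 + £102.44 = £3,842.44.
Total interest = total paid − principal = £3,842.44 − £2,662.00 = £1,180.44.

£1,180.44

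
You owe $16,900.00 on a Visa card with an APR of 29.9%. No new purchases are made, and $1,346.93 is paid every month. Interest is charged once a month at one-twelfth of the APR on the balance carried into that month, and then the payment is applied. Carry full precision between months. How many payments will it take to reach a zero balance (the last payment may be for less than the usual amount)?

Monthly rate r = 29.9%/12 = 2.49167% = 0.0249167.
Recurrence: B ← B·(1+r) − $1,346.93.
Month 1: interest $421.09; balance after payment $15,974.16.
Month 2: interest $398.02; balance after payment $15,025.25.
Closed form: n = −ln(1 − rB₀/P)/ln(1+r) = −ln(0.68737)/ln(1.02492) ≈ 15.232, so the balance reaches zero during payment 16.

16 payments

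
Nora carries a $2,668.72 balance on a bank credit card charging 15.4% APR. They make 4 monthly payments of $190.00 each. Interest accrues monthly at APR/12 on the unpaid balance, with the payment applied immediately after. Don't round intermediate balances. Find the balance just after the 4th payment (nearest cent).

$2,033.62

Monthly rate r = 15.4%/12 = 1.28333% = 0.0128333.
Each month: B ← B·(1+r) − $190.00.
Month 1: interest $34.25; balance after payment $2,512.97.
Month 2: interest $32.25; balance after payment $2,355.22.
Month 3: interest $30.23; balance after payment $2,195.44.
Month 4: interest $28.17; balance after payment $2,033.62.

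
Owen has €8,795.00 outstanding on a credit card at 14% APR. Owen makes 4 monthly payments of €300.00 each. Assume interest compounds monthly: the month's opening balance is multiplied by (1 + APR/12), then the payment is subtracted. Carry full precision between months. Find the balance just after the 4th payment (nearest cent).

Monthly rate r = 14%/12 = 1.16667% = 0.0116667.
Each month: B ← B·(1+r) − €300.00.
Month 1: interest €102.61; balance after payment €8,597.61.
Month 2: interest €100.31; balance after payment €8,397.91.
Month 3: interest €97.98; balance after payment €8,195.89.
Month 4: interest €95.62; balance after payment €7,991.51.

€7,991.51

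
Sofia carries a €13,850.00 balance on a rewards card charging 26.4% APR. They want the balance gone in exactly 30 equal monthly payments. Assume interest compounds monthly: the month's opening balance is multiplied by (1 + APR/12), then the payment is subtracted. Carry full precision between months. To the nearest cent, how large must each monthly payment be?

€635.54

Monthly rate r = 26.4%/12 = 2.2% = 0.022.
Level-payment amortization: P = B₀·r / (1 − (1+r)^(−n)) = 13850.00·0.022 / (1 − 1.022^(−30)).
Denominator 1 − (1+r)^(−30) = 0.479437204.
P = 304.7 / 0.479437204 ≈ 635.54.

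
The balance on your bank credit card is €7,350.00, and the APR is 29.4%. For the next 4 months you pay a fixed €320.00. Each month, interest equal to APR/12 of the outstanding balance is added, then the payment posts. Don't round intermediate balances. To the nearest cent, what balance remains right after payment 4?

€6,769.39

Monthly rate r = 29.4%/12 = 2.45% = 0.0245.
Each month: B ← B·(1+r) − €320.00.
Month 1: interest €180.07; balance after payment €7,210.07.
Month 2: interest €176.65; balance after payment €7,066.72.
Month 3: interest €173.13; balance after payment €6,919.86.
Month 4: interest €169.54; balance after payment €6,769.39.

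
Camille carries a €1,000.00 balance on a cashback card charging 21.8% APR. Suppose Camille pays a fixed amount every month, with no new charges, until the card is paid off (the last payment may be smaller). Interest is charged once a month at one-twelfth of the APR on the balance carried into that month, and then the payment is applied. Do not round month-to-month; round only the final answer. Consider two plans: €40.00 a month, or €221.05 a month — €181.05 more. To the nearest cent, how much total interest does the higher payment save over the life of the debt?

Monthly rate r = 21.8%/12 = 1.81667% = 0.0181667.
At €40.00/mo: n = ⌈−ln(1 − rB₀/P)/ln(1+r)⌉ = 34 payments (last €25.24); total interest = total paid − €1,000.00 = €345.24.
At €221.05/mo: 5 payments (last €169.10); total interest €53.30.
Interest saved = €345.24 − €53.30 = €291.94.

€291.94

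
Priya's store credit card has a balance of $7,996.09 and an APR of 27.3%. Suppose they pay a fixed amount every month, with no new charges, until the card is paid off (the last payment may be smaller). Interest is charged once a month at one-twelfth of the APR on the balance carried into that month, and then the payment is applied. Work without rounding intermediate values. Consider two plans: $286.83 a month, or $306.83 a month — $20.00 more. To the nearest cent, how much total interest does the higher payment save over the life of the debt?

$566.80

Monthly rate r = 27.3%/12 = 2.275% = 0.02275.
At $286.83/mo: n = ⌈−ln(1 − rB₀/P)/ln(1+r)⌉ = 45 payments (last $203.63); total interest = total paid − $7,996.09 = $4,828.06.
At $306.83/mo: 40 payments (last $290.98); total interest $4,261.26.
Interest saved = $4,828.06 − $4,261.26 = $566.80.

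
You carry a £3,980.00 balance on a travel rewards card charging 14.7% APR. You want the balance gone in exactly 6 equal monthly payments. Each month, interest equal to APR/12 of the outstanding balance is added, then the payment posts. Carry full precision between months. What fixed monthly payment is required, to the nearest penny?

£692.06

Monthly rate r = 14.7%/12 = 1.225% = 0.01225.
Level-payment amortization: P = B₀·r / (1 − (1+r)^(−n)) = 3980.00·0.01225 / (1 − 1.01225^(−6)).
Denominator 1 − (1+r)^(−6) = 0.070448861.
P = 48.755 / 0.070448861 ≈ 692.06.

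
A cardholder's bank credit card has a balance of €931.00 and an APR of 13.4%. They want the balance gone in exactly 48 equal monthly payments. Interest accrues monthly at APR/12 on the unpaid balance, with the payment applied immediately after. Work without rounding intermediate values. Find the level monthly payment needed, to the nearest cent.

€25.16

Monthly rate r = 13.4%/12 = 1.11667% = 0.0111667.
Level-payment amortization: P = B₀·r / (1 − (1+r)^(−n)) = 931.00·0.0111667 / (1 − 1.01117^(−48)).
Denominator 1 − (1+r)^(−48) = 0.413175468.
P = 10.3962 / 0.413175468 ≈ 25.16.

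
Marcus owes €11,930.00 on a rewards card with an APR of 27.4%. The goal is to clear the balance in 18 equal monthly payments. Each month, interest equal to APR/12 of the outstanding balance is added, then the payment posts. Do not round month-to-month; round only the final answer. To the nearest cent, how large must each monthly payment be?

Monthly rate r = 27.4%/12 = 2.28333% = 0.0228333.
Level-payment amortization: P = B₀·r / (1 − (1+r)^(−n)) = 11930.00·0.0228333 / (1 − 1.02283^(−18)).
Denominator 1 − (1+r)^(−18) = 0.333941634.
P = 272.402 / 0.333941634 ≈ 815.72.

€815.72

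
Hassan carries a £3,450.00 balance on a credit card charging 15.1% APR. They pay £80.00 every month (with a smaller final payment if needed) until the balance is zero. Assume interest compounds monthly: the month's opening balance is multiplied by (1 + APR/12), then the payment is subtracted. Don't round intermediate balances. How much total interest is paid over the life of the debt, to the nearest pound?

£1,555

Monthly rate r = 15.1%/12 = 1.25833% = 0.0125833.
Payoff takes n = ⌈−ln(1 − rB₀/P)/ln(1+r)⌉ = ⌈62.561⌉ = 63 payments; the last is £45.04.
Total paid = 62·£80.00 + £45.04 = £5,005.04.
Total interest = total paid − principal = £5,005.04 − £3,450.00 = £1,555.04.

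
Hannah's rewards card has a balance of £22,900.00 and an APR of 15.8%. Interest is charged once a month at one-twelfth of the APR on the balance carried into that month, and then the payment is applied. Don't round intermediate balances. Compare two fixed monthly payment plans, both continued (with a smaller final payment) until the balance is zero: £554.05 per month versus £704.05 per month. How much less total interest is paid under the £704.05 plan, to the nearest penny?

£3,187.94

Monthly rate r = 15.8%/12 = 1.31667% = 0.0131667.
At £554.05/mo: n = ⌈−ln(1 − rB₀/P)/ln(1+r)⌉ = 61 payments (last £36.96); total interest = total paid − £22,900.00 = £10,379.96.
At £704.05/mo: 43 payments (last £521.92); total interest £7,192.02.
Interest saved = £10,379.96 − £7,192.02 = £3,187.94.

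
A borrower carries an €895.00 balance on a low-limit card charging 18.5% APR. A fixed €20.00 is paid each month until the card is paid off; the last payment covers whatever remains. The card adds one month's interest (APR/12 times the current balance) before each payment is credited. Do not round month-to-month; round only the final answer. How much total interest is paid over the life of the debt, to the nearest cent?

Monthly rate r = 18.5%/12 = 1.54167% = 0.0154167.
Payoff takes n = ⌈−ln(1 − rB₀/P)/ln(1+r)⌉ = ⌈76.531⌉ = 77 payments; the last is €10.65.
Total paid = 76·€20.00 + €10.65 = €1,530.65.
Total interest = total paid − principal = €1,530.65 − €895.00 = €635.65.

€635.65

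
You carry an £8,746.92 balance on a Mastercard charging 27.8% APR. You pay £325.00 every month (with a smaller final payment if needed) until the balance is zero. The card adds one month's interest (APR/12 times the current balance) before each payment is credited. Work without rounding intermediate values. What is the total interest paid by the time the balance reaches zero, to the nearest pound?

Monthly rate r = 27.8%/12 = 2.31667% = 0.0231667.
Payoff takes n = ⌈−ln(1 − rB₀/P)/ln(1+r)⌉ = ⌈42.652⌉ = 43 payments; the last is £212.74.
Total paid = 42·£325.00 + £212.74 = £13,862.74.
Total interest = total paid − principal = £13,862.74 − £8,746.92 = £5,115.82.

£5,116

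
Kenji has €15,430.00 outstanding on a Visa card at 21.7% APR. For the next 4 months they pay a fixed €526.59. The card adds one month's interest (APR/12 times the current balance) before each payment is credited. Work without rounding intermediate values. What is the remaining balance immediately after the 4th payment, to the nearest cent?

€14,412.56

Monthly rate r = 21.7%/12 = 1.80833% = 0.0180833.
Each month: B ← B·(1+r) − €526.59.
Month 1: interest €279.03; balance after payment €15,182.44.
Month 2: interest €274.55; balance after payment €14,930.39.
Month 3: interest €269.99; balance after payment €14,673.80.
Month 4: interest €265.35; balance after payment €14,412.56.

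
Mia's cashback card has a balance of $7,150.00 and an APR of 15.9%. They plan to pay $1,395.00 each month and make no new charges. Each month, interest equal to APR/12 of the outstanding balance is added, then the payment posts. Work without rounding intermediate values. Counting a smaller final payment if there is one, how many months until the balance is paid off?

Monthly rate r = 15.9%/12 = 1.325% = 0.01325.
Recurrence: B ← B·(1+r) − $1,395.00.
Month 1: interest $94.74; balance after payment $5,849.74.
Month 2: interest $77.51; balance after payment $4,532.25.
Month 3: interest $60.05; balance after payment $3,197.30.
Month 4: interest $42.36; balance after payment $1,844.66.
Month 5: interest $24.44; balance after payment $474.10.
Month 6: interest $6.28; balance after payment $0.00.

6 payments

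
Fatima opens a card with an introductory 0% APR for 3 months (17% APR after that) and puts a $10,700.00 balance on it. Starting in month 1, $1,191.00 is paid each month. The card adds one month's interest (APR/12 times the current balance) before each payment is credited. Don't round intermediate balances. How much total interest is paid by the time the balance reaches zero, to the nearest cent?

$374.71

Promo months 1–3 at r₀ = 0%/12 = 0; months 4+ at r₁ = 17%/12 = 0.0141667.
After month 3 (no interest yet): B = $10,700.00 − 3·$1,191.00 = $7,127.00.
Then at r₁ with $1,191.00/mo: n₂ = −ln(1 − r₁·B/P)/ln(1+r₁) ≈ 6.30 → 7 more payments.
Total paid = 9·$1,191.00 + $355.71 = $11,074.71; interest = $11,074.71 − $10,700.00 = $374.71.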